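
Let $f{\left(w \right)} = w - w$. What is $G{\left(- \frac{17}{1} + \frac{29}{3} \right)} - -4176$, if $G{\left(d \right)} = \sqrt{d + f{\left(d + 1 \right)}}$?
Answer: $4176 + \frac{i \sqrt{66}}{3} \approx 4176.0 + 2.708 i$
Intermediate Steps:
$f{\left(w \right)} = 0$
$G{\left(d \right)} = \sqrt{d}$ ($G{\left(d \right)} = \sqrt{d + 0} = \sqrt{d}$)
$G{\left(- \frac{17}{1} + \frac{29}{3} \right)} - -4176 = \sqrt{- \frac{17}{1} + \frac{29}{3}} - -4176 = \sqrt{\left(-17\right) 1 + 29 \cdot \frac{1}{3}} + 4176 = \sqrt{-17 + \frac{29}{3}} + 4176 = \sqrt{- \frac{22}{3}} + 4176 = \frac{i \sqrt{66}}{3} + 4176 = 4176 + \frac{i \sqrt{66}}{3}$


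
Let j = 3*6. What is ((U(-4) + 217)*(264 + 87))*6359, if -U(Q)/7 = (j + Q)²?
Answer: -2577970395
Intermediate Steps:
j = 18
U(Q) = -7*(18 + Q)²
((U(-4) + 217)*(264 + 87))*6359 = ((-7*(18 - 4)² + 217)*(264 + 87))*6359 = ((-7*14² + 217)*351)*6359 = ((-7*196 + 217)*351)*6359 = ((-1372 + 217)*351)*6359 = -1155*351*6359 = -405405*6359 = -2577970395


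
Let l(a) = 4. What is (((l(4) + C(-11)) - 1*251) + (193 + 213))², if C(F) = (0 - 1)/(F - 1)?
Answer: 3644281/144 ≈ 25308.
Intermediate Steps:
C(F) = -1/(-1 + F)
(((l(4) + C(-11)) - 1*251) + (193 + 213))² = (((4 - 1/(-1 - 11)) - 1*251) + (193 + 213))² = (((4 - 1/(-12)) - 251) + 406)² = (((4 - 1*(-1/12)) - 251) + 406)² = (((4 + 1/12) - 251) + 406)² = ((49/12 - 251) + 406)² = (-2963/12 + 406)² = (1909/12)² = 3644281/144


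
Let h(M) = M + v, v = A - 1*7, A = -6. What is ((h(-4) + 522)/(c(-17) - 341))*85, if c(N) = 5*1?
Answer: -42925/336 ≈ -127.75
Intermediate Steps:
v = -13 (v = -6 - 1*7 = -6 - 7 = -13)
h(M) = -13 + M (h(M) = M - 13 = -13 + M)
c(N) = 5
((h(-4) + 522)/(c(-17) - 341))*85 = (((-13 - 4) + 522)/(5 - 341))*85 = ((-17 + 522)/(-336))*85 = (505*(-1/336))*85 = -505/336*85 = -42925/336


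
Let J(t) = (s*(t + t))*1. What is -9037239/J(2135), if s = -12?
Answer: 3012413/17080 ≈ 176.37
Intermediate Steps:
J(t) = -24*t (J(t) = -12*(t + t)*1 = -24*t*1 = -24*t)
-9037239/J(2135) = -9037239/((-24*2135)) = -9037239/(-51240) = -9037239*(-1/51240) = 3012413/17080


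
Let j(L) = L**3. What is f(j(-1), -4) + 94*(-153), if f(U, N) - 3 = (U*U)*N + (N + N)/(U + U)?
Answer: -14379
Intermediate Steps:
f(U, N) = 3 + N/U + N*U**2 (f(U, N) = 3 + ((U*U)*N + (N + N)/(U + U)) = 3 + (U**2*N + (2*N)/((2*U))) = 3 + (N*U**2 + (2*N)*(1/(2*U))) = 3 + (N*U**2 + N/U) = 3 + (N/U + N*U**2) = 3 + N/U + N*U**2)
f(j(-1), -4) + 94*(-153) = (3 - 4/((-1)**3) - 4*((-1)**3)**2) + 94*(-153) = (3 - 4/(-1) - 4*(-1)**2) - 14382 = (3 - 4*(-1) - 4*1) - 14382 = (3 + 4 - 4) - 14382 = 3 - 14382 = -14379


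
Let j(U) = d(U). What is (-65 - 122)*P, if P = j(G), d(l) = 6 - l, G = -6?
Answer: -2244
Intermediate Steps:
j(U) = 6 - U
P = 12 (P = 6 - 1*(-6) = 6 + 6 = 12)
(-65 - 122)*P = (-65 - 122)*12 = -187*12 = -2244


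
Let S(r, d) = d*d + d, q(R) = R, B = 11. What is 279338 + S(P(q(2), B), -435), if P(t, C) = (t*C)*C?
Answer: 468128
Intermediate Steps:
P(t, C) = t*C**2 (P(t, C) = (C*t)*C = t*C**2)
S(r, d) = d + d**2 (S(r, d) = d**2 + d = d + d**2)
279338 + S(P(q(2), B), -435) = 279338 - 435*(1 - 435) = 279338 - 435*(-434) = 279338 + 188790 = 468128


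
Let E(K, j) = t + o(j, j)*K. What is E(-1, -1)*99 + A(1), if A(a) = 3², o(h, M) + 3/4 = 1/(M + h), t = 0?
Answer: 531/4 ≈ 132.75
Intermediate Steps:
o(h, M) = -¾ + 1/(M + h)
E(K, j) = K*(4 - 6*j)/(8*j) (E(K, j) = 0 + ((4 - 3*j - 3*j)/(4*(j + j)))*K = 0 + ((4 - 6*j)/(4*((2*j))))*K = 0 + ((1/(2*j))*(4 - 6*j)/4)*K = 0 + ((4 - 6*j)/(8*j))*K = 0 + K*(4 - 6*j)/(8*j) = K*(4 - 6*j)/(8*j))
A(a) = 9
E(-1, -1)*99 + A(1) = ((¼)*(-1)*(2 - 3*(-1))/(-1))*99 + 9 = ((¼)*(-1)*(-1)*(2 + 3))*99 + 9 = ((¼)*(-1)*(-1)*5)*99 + 9 = (5/4)*99 + 9 = 495/4 + 9 = 531/4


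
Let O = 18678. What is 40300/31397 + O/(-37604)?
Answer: 464504017/590326394 ≈ 0.78686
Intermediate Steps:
40300/31397 + O/(-37604) = 40300/31397 + 18678/(-37604) = 40300*(1/31397) + 18678*(-1/37604) = 40300/31397 - 9339/18802 = 464504017/590326394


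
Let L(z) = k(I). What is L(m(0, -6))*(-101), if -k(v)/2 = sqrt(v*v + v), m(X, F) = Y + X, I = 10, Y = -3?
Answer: 202*sqrt(110) ≈ 2118.6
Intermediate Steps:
m(X, F) = -3 + X
k(v) = -2*sqrt(v + v**2) (k(v) = -2*sqrt(v*v + v) = -2*sqrt(v**2 + v) = -2*sqrt(v + v**2))
L(z) = -2*sqrt(110) (L(z) = -2*sqrt(10)*sqrt(1 + 10) = -2*sqrt(110))
L(m(0, -6))*(-101) = -2*sqrt(110)*(-101) = 202*sqrt(110)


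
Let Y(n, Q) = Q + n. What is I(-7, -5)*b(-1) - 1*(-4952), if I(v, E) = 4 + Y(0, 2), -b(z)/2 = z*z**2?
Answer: 4964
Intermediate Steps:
b(z) = -2*z**3 (b(z) = -2*z*z**2 = -2*z**3)
I(v, E) = 6 (I(v, E) = 4 + (2 + 0) = 4 + 2 = 6)
I(-7, -5)*b(-1) - 1*(-4952) = 6*(-2*(-1)**3) - 1*(-4952) = 6*(-2*(-1)) + 4952 = 6*2 + 4952 = 12 + 4952 = 4964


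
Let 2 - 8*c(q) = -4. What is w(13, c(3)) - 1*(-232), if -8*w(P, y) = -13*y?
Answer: 7463/32 ≈ 233.22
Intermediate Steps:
c(q) = 3/4 (c(q) = 1/4 - 1/8*(-4) = 1/4 + 1/2 = 3/4)
w(P, y) = 13*y/8 (w(P, y) = -(-13)*y/8 = 13*y/8)
w(13, c(3)) - 1*(-232) = (13/8)*(3/4) - 1*(-232) = 39/32 + 232 = 7463/32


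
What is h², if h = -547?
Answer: 299209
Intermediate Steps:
h² = (-547)² = 299209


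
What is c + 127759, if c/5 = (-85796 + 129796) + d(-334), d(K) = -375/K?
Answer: 116153381/334 ≈ 3.4776e+5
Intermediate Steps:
c = 73481875/334 (c = 5*((-85796 + 129796) - 375/(-334)) = 5*(44000 - 375*(-1/334)) = 5*(44000 + 375/334) = 5*(14696375/334) = 73481875/334 ≈ 2.2001e+5)
c + 127759 = 73481875/334 + 127759 = 116153381/334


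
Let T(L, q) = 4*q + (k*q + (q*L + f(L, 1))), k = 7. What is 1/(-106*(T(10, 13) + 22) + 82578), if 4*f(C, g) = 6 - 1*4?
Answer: 1/51255 ≈ 1.9510e-5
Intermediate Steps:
f(C, g) = ½ (f(C, g) = (6 - 1*4)/4 = (6 - 4)/4 = (¼)*2 = ½)
T(L, q) = ½ + 11*q + L*q (T(L, q) = 4*q + (7*q + (q*L + ½)) = 4*q + (7*q + (L*q + ½)) = 4*q + (7*q + (½ + L*q)) = 4*q + (½ + 7*q + L*q) = ½ + 11*q + L*q)
1/(-106*(T(10, 13) + 22) + 82578) = 1/(-106*((½ + 11*13 + 10*13) + 22) + 82578) = 1/(-106*((½ + 143 + 130) + 22) + 82578) = 1/(-106*(547/2 + 22) + 82578) = 1/(-106*591/2 + 82578) = 1/(-31323 + 82578) = 1/51255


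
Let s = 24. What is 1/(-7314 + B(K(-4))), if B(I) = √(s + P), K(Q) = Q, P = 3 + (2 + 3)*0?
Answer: -2438/17831523 - √3/17831523 ≈ -0.00013682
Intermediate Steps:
P = 3 (P = 3 + 5*0 = 3 + 0 = 3)
B(I) = 3*√3 (B(I) = √(24 + 3) = √27 = 3*√3)
1/(-7314 + B(K(-4))) = 1/(-7314 + 3*√3)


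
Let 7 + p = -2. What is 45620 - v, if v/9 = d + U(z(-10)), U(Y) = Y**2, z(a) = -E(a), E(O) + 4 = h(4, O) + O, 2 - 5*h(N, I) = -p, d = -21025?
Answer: 5817764/25 ≈ 2.3271e+5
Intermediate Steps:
p = -9 (p = -7 - 2 = -9)
h(N, I) = -7/5 (h(N, I) = 2/5 - (-1)*(-9)/5 = 2/5 - 1/5*9 = 2/5 - 9/5 = -7/5)
E(O) = -27/5 + O (E(O) = -4 + (-7/5 + O) = -27/5 + O)
z(a) = 27/5 - a (z(a) = -(-27/5 + a) = 27/5 - a)
v = -4677264/25 (v = 9*(-21025 + (27/5 - 1*(-10))**2) = 9*(-21025 + (27/5 + 10)**2) = 9*(-21025 + (77/5)**2) = 9*(-21025 + 5929/25) = 9*(-519696/25) = -4677264/25 ≈ -1.8709e+5)
45620 - v = 45620 - 1*(-4677264/25) = 45620 + 4677264/25 = 5817764/25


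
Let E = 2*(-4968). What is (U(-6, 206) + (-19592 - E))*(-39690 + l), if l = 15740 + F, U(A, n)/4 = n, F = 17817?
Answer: 54166656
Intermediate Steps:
E = -9936
U(A, n) = 4*n
l = 33557 (l = 15740 + 17817 = 33557)
(U(-6, 206) + (-19592 - E))*(-39690 + l) = (4*206 + (-19592 - 1*(-9936)))*(-39690 + 33557) = (824 + (-19592 + 9936))*(-6133) = (824 - 9656)*(-6133) = -8832*(-6133) = 54166656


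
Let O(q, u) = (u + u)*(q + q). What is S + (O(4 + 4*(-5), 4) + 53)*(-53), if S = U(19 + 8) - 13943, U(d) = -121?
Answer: -3305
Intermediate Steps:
O(q, u) = 4*q*u (O(q, u) = (2*u)*(2*q) = 4*q*u)
S = -14064 (S = -121 - 13943 = -14064)
S + (O(4 + 4*(-5), 4) + 53)*(-53) = -14064 + (4*(4 + 4*(-5))*4 + 53)*(-53) = -14064 + (4*(4 - 20)*4 + 53)*(-53) = -14064 + (4*(-16)*4 + 53)*(-53) = -14064 + (-256 + 53)*(-53) = -14064 - 203*(-53) = -14064 + 10759 = -3305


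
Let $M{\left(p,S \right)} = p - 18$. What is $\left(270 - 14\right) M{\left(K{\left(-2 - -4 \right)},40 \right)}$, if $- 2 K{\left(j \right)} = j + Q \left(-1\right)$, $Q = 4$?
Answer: $-4352$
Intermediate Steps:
$K{\left(j \right)} = 2 - \frac{j}{2}$ ($K{\left(j \right)} = - \frac{j + 4 \left(-1\right)}{2} = - \frac{j - 4}{2} = - \frac{-4 + j}{2} = 2 - \frac{j}{2}$)
$M{\left(p,S \right)} = -18 + p$
$\left(270 - 14\right) M{\left(K{\left(-2 - -4 \right)},40 \right)} = \left(270 - 14\right) \left(-18 + \left(2 - \frac{-2 - -4}{2}\right)\right) = 256 \left(-18 + \left(2 - \frac{-2 + 4}{2}\right)\right) = 256 \left(-18 + \left(2 - 1\right)\right) = 256 \left(-18 + 1\right) = 256 \left(-17\right) = -4352$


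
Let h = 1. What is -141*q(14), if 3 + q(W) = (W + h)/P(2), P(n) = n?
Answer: -1269/2 ≈ -634.50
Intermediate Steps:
q(W) = -5/2 + W/2 (q(W) = -3 + (W + 1)/2 = -3 + (1 + W)*(½) = -3 + (½ + W/2) = -5/2 + W/2)
-141*q(14) = -141*(-5/2 + (½)*14) = -141*(-5/2 + 7) = -141*9/2 = -1269/2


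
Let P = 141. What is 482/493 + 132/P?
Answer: 44346/23171 ≈ 1.9139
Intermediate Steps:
482/493 + 132/P = 482/493 + 132/141 = 482*(1/493) + 132*(1/141) = 482/493 + 44/47 = 44346/23171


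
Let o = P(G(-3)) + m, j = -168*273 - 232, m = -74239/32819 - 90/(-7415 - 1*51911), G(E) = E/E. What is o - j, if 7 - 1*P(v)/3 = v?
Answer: 44890239327056/973509997 ≈ 46112.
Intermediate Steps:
G(E) = 1
P(v) = 21 - 3*v
m = -2200674602/973509997 (m = -74239*1/32819 - 90/(-7415 - 51911) = -74239/32819 - 90/(-59326) = -74239/32819 - 90*(-1/59326) = -74239/32819 + 45/29663 = -2200674602/973509997 ≈ -2.2606)
j = -46096 (j = -45864 - 232 = -46096)
o = 15322505344/973509997 (o = (21 - 3*1) - 2200674602/973509997 = (21 - 3) - 2200674602/973509997 = 18 - 2200674602/973509997 = 15322505344/973509997 ≈ 15.739)
o - j = 15322505344/973509997 - 1*(-46096) = 15322505344/973509997 + 46096 = 44890239327056/973509997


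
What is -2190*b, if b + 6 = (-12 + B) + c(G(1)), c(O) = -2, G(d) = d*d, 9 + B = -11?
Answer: 87600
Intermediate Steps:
B = -20 (B = -9 - 11 = -20)
G(d) = d²
b = -40 (b = -6 + ((-12 - 20) - 2) = -6 + (-32 - 2) = -6 - 34 = -40)
-2190*b = -2190*(-40) = 87600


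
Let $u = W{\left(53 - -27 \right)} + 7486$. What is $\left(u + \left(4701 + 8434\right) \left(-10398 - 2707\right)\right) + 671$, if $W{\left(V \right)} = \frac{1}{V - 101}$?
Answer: $- \frac{3614646379}{21} \approx -1.7213 \cdot 10^{8}$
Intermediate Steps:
$W{\left(V \right)} = \frac{1}{-101 + V}$
$u = \frac{157205}{21}$ ($u = \frac{1}{-101 + \left(53 - -27\right)} + 7486 = \frac{1}{-101 + \left(53 + 27\right)} + 7486 = \frac{1}{-101 + 80} + 7486 = \frac{1}{-21} + 7486 = - \frac{1}{21} + 7486 = \frac{157205}{21} \approx 7486.0$)
$\left(u + \left(4701 + 8434\right) \left(-10398 - 2707\right)\right) + 671 = \left(\frac{157205}{21} + \left(4701 + 8434\right) \left(-10398 - 2707\right)\right) + 671 = \left(\frac{157205}{21} + 13135 \left(-13105\right)\right) + 671 = \left(\frac{157205}{21} - 172134175\right) + 671 = - \frac{3614660470}{21} + 671 = - \frac{3614646379}{21}$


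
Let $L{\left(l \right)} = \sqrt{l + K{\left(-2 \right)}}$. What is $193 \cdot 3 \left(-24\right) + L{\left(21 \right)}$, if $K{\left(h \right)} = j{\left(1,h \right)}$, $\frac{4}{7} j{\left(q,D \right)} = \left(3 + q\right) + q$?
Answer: $-13896 + \frac{\sqrt{119}}{2} \approx -13891.0$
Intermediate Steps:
$j{\left(q,D \right)} = \frac{21}{4} + \frac{7 q}{2}$ ($j{\left(q,D \right)} = \frac{7 \left(\left(3 + q\right) + q\right)}{4} = \frac{7 \left(3 + 2 q\right)}{4} = \frac{21}{4} + \frac{7 q}{2}$)
$K{\left(h \right)} = \frac{35}{4}$ ($K{\left(h \right)} = \frac{21}{4} + \frac{7}{2} \cdot 1 = \frac{21}{4} + \frac{7}{2} = \frac{35}{4}$)
$L{\left(l \right)} = \sqrt{\frac{35}{4} + l}$ ($L{\left(l \right)} = \sqrt{l + \frac{35}{4}} = \sqrt{\frac{35}{4} + l}$)
$193 \cdot 3 \left(-24\right) + L{\left(21 \right)} = 193 \cdot 3 \left(-24\right) + \frac{\sqrt{35 + 4 \cdot 21}}{2} = 193 \left(-72\right) + \frac{\sqrt{35 + 84}}{2} = -13896 + \frac{\sqrt{119}}{2}$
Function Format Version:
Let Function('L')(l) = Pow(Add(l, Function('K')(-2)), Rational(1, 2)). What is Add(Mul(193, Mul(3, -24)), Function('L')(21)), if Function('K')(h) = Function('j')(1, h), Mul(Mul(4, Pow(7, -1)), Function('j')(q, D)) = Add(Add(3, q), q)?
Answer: Add(-13896, Mul(Rational(1, 2), Pow(119, Rational(1, 2)))) ≈ -13891.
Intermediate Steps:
Function('j')(q, D) = Add(Rational(21, 4), Mul(Rational(7, 2), q)) (Function('j')(q, D) = Mul(Rational(7, 4), Add(Add(3, q), q)) = Mul(Rational(7, 4), Add(3, Mul(2, q))) = Add(Rational(21, 4), Mul(Rational(7, 2), q)))
Function('K')(h) = Rational(35, 4) (Function('K')(h) = Add(Rational(21, 4), Mul(Rational(7, 2), 1)) = Add(Rational(21, 4), Rational(7, 2)) = Rational(35, 4))
Function('L')(l) = Pow(Add(Rational(35, 4), l), Rational(1, 2)) (Function('L')(l) = Pow(Add(l, Rational(35, 4)), Rational(1, 2)) = Pow(Add(Rational(35, 4), l), Rational(1, 2)))
Add(Mul(193, Mul(3, -24)), Function('L')(21)) = Add(Mul(193, Mul(3, -24)), Mul(Rational(1, 2), Pow(Add(35, Mul(4, 21)), Rational(1, 2)))) = Add(Mul(193, -72), Mul(Rational(1, 2), Pow(Add(35, 84), Rational(1, 2)))) = Add(-13896, Mul(Rational(1, 2), Pow(119, Rational(1, 2))))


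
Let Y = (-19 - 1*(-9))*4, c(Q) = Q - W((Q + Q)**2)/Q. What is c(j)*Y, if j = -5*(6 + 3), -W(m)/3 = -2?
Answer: 5384/3 ≈ 1794.7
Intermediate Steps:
W(m) = 6 (W(m) = -3*(-2) = 6)
j = -45 (j = -5*9 = -45)
c(Q) = Q - 6/Q
Y = -40 (Y = (-19 + 9)*4 = -10*4 = -40)
c(j)*Y = (-45 - 6/(-45))*(-40) = (-45 - 6*(-1/45))*(-40) = (-45 + 2/15)*(-40) = -673/15*(-40) = 5384/3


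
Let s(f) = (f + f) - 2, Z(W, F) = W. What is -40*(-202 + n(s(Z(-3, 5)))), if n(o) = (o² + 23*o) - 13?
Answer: 13400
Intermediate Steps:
s(f) = -2 + 2*f (s(f) = 2*f - 2 = -2 + 2*f)
n(o) = -13 + o² + 23*o
-40*(-202 + n(s(Z(-3, 5)))) = -40*(-202 + (-13 + (-2 + 2*(-3))² + 23*(-2 + 2*(-3)))) = -40*(-202 + (-13 + (-2 - 6)² + 23*(-2 - 6))) = -40*(-202 + (-13 + (-8)² + 23*(-8))) = -40*(-202 + (-13 + 64 - 184)) = -40*(-202 - 133) = -40*(-335) = 13400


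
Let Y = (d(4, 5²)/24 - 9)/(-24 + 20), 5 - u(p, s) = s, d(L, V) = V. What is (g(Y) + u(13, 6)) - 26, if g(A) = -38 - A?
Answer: -6431/96 ≈ -66.990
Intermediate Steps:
u(p, s) = 5 - s
Y = 191/96 (Y = (5²/24 - 9)/(-24 + 20) = (25*(1/24) - 9)/(-4) = (25/24 - 9)*(-¼) = -191/24*(-¼) = 191/96 ≈ 1.9896)
(g(Y) + u(13, 6)) - 26 = ((-38 - 1*191/96) + (5 - 1*6)) - 26 = ((-38 - 191/96) + (5 - 6)) - 26 = (-3839/96 - 1) - 26 = -3935/96 - 26 = -6431/96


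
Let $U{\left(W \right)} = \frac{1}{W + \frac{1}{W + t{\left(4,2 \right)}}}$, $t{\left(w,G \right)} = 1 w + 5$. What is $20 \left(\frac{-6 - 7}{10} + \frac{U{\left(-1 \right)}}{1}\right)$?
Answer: $- \frac{342}{7} \approx -48.857$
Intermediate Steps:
$t{\left(w,G \right)} = 5 + w$ ($t{\left(w,G \right)} = w + 5 = 5 + w$)
$U{\left(W \right)} = \frac{1}{W + \frac{1}{9 + W}}$ ($U{\left(W \right)} = \frac{1}{W + \frac{1}{W + \left(5 + 4\right)}} = \frac{1}{W + \frac{1}{W + 9}} = \frac{1}{W + \frac{1}{9 + W}}$)
$20 \left(\frac{-6 - 7}{10} + \frac{U{\left(-1 \right)}}{1}\right) = 20 \left(\frac{-6 - 7}{10} + \frac{\frac{1}{1 + \left(-1\right)^{2} + 9 \left(-1\right)} \left(9 - 1\right)}{1}\right) = 20 \left(\left(-6 - 7\right) \frac{1}{10} + \frac{1}{1 + 1 - 9} \cdot 8 \cdot 1\right) = 20 \left(\left(-13\right) \frac{1}{10} + \frac{1}{-7} \cdot 8 \cdot 1\right) = 20 \left(- \frac{13}{10} + \left(- \frac{1}{7}\right) 8 \cdot 1\right) = 20 \left(- \frac{13}{10} - \frac{8}{7}\right) = 20 \left(- \frac{171}{70}\right) = - \frac{342}{7}$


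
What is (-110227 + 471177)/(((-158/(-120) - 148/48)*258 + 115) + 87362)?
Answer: 902375/217553 ≈ 4.1478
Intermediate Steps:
(-110227 + 471177)/(((-158/(-120) - 148/48)*258 + 115) + 87362) = 360950/(((-158*(-1/120) - 148*1/48)*258 + 115) + 87362) = 360950/(((79/60 - 37/12)*258 + 115) + 87362) = 360950/((-53/30*258 + 115) + 87362) = 360950/((-2279/5 + 115) + 87362) = 360950/(-1704/5 + 87362) = 360950/(435106/5) = 360950*(5/435106) = 902375/217553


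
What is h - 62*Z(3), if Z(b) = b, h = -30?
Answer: -216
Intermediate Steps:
h - 62*Z(3) = -30 - 62*3 = -30 - 186 = -216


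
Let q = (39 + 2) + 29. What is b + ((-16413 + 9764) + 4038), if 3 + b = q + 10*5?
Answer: -2494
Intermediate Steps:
q = 70 (q = 41 + 29 = 70)
b = 117 (b = -3 + (70 + 10*5) = -3 + (70 + 50) = -3 + 120 = 117)
b + ((-16413 + 9764) + 4038) = 117 + ((-16413 + 9764) + 4038) = 117 + (-6649 + 4038) = 117 - 2611 = -2494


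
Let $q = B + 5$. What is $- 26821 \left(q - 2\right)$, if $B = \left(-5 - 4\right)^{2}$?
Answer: $-2252964$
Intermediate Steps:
$B = 81$ ($B = \left(-9\right)^{2} = 81$)
$q = 86$ ($q = 81 + 5 = 86$)
$- 26821 \left(q - 2\right) = - 26821 \left(86 - 2\right) = \left(-26821\right) 84 = -2252964$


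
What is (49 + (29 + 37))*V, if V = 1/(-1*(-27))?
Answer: 115/27 ≈ 4.2593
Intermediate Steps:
V = 1/27 ≈ 0.037037
(49 + (29 + 37))*V = (49 + (29 + 37))*(1/27) = (49 + 66)*(1/27) = 115*(1/27) = 115/27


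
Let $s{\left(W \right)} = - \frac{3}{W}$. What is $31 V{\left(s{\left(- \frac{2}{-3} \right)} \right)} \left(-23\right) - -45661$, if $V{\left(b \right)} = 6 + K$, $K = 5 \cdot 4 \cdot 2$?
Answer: $12863$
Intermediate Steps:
$K = 40$ ($K = 20 \cdot 2 = 40$)
$V{\left(b \right)} = 46$ ($V{\left(b \right)} = 6 + 40 = 46$)
$31 V{\left(s{\left(- \frac{2}{-3} \right)} \right)} \left(-23\right) - -45661 = 31 \cdot 46 \left(-23\right) - -45661 = 1426 \left(-23\right) + 45661 = -32798 + 45661 = 12863$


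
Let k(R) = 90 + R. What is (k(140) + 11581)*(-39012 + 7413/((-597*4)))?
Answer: -366802687653/796 ≈ -4.6081e+8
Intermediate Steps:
(k(140) + 11581)*(-39012 + 7413/((-597*4))) = ((90 + 140) + 11581)*(-39012 + 7413/((-597*4))) = (230 + 11581)*(-39012 + 7413/(-2388)) = 11811*(-39012 + 7413*(-1/2388)) = 11811*(-39012 - 2471/796) = 11811*(-31056023/796) = -366802687653/796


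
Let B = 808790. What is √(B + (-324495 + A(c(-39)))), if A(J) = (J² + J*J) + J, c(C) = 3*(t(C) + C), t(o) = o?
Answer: √593573 ≈ 770.44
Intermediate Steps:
c(C) = 6*C (c(C) = 3*(C + C) = 3*(2*C) = 6*C)
A(J) = J + 2*J² (A(J) = (J² + J²) + J = 2*J² + J = J + 2*J²)
√(B + (-324495 + A(c(-39)))) = √(808790 + (-324495 + (6*(-39))*(1 + 2*(6*(-39))))) = √(808790 + (-324495 - 234*(1 + 2*(-234)))) = √(808790 + (-324495 - 234*(1 - 468))) = √(808790 + (-324495 - 234*(-467))) = √(808790 + (-324495 + 109278)) = √(808790 - 215217) = √593573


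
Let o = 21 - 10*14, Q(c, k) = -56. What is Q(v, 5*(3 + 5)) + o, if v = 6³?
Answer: -175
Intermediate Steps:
v = 216
o = -119 (o = 21 - 140 = -119)
Q(v, 5*(3 + 5)) + o = -56 - 119 = -175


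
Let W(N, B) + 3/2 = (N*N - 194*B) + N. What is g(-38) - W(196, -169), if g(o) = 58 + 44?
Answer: -142589/2 ≈ -71295.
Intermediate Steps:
W(N, B) = -3/2 + N + N**2 - 194*B (W(N, B) = -3/2 + ((N*N - 194*B) + N) = -3/2 + ((N**2 - 194*B) + N) = -3/2 + (N + N**2 - 194*B) = -3/2 + N + N**2 - 194*B)
g(o) = 102
g(-38) - W(196, -169) = 102 - (-3/2 + 196 + 196**2 - 194*(-169)) = 102 - (-3/2 + 196 + 38416 + 32786) = 102 - 1*142793/2 = 102 - 142793/2 = -142589/2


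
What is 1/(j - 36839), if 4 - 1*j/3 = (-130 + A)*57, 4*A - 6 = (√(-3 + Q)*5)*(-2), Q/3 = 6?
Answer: -29707/435770237 - 855*√15/435770237 ≈ -7.5770e-5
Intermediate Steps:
Q = 18 (Q = 3*6 = 18)
A = 3/2 - 5*√15/2 (A = 3/2 + ((√(-3 + 18)*5)*(-2))/4 = 3/2 + ((√15*5)*(-2))/4 = 3/2 + ((5*√15)*(-2))/4 = 3/2 + (-10*√15)/4 = 3/2 - 5*√15/2 ≈ -8.1825)
j = 43971/2 + 855*√15/2 (j = 12 - 3*(-130 + (3/2 - 5*√15/2))*57 = 12 - 3*(-257/2 - 5*√15/2)*57 = 12 - 3*(-14649/2 - 285*√15/2) = 12 + (43947/2 + 855*√15/2) = 43971/2 + 855*√15/2 ≈ 23641.)
1/(j - 36839) = 1/((43971/2 + 855*√15/2) - 36839) = 1/(-29707/2 + 855*√15/2)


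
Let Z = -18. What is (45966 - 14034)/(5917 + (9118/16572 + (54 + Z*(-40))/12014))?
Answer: 1589383431864/294543362429 ≈ 5.3961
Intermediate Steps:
(45966 - 14034)/(5917 + (9118/16572 + (54 + Z*(-40))/12014)) = (45966 - 14034)/(5917 + (9118/16572 + (54 - 18*(-40))/12014)) = 31932/(5917 + (9118*(1/16572) + (54 + 720)*(1/12014))) = 31932/(5917 + (4559/8286 + 774*(1/12014))) = 31932/(5917 + (4559/8286 + 387/6007)) = 31932/(5917 + 30592595/49774002) = 31932/(294543362429/49774002) = 31932*(49774002/294543362429) = 1589383431864/294543362429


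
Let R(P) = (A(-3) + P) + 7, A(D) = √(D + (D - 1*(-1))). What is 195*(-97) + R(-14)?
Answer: -18922 + I*√5 ≈ -18922.0 + 2.2361*I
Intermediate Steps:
A(D) = √(1 + 2*D) (A(D) = √(D + (D + 1)) = √(D + (1 + D)) = √(1 + 2*D))
R(P) = 7 + P + I*√5 (R(P) = (√(1 + 2*(-3)) + P) + 7 = (√(1 - 6) + P) + 7 = (√(-5) + P) + 7 = (I*√5 + P) + 7 = (P + I*√5) + 7 = 7 + P + I*√5)
195*(-97) + R(-14) = 195*(-97) + (7 - 14 + I*√5) = -18915 + (-7 + I*√5) = -18922 + I*√5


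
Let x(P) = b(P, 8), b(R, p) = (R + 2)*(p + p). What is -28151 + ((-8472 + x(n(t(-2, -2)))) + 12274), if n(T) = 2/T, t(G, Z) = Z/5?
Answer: -24397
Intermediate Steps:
b(R, p) = 2*p*(2 + R) (b(R, p) = (2 + R)*(2*p) = 2*p*(2 + R))
t(G, Z) = Z/5 (t(G, Z) = Z*(⅕) = Z/5)
x(P) = 32 + 16*P (x(P) = 2*8*(2 + P) = 32 + 16*P)
-28151 + ((-8472 + x(n(t(-2, -2)))) + 12274) = -28151 + ((-8472 + (32 + 16*(2/(((⅕)*(-2)))))) + 12274) = -28151 + ((-8472 + (32 + 16*(2/(-⅖)))) + 12274) = -28151 + ((-8472 + (32 + 16*(2*(-5/2)))) + 12274) = -28151 + ((-8472 + (32 + 16*(-5))) + 12274) = -28151 + ((-8472 + (32 - 80)) + 12274) = -28151 + ((-8472 - 48) + 12274) = -28151 + (-8520 + 12274) = -28151 + 3754 = -24397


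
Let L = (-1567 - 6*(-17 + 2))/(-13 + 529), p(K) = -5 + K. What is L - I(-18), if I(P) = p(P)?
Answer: 10391/516 ≈ 20.138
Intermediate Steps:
I(P) = -5 + P
L = -1477/516 (L = (-1567 - 6*(-15))/516 = (-1567 + 90)*(1/516) = -1477*1/516 = -1477/516 ≈ -2.8624)
L - I(-18) = -1477/516 - (-5 - 18) = -1477/516 - 1*(-23) = -1477/516 + 23 = 10391/516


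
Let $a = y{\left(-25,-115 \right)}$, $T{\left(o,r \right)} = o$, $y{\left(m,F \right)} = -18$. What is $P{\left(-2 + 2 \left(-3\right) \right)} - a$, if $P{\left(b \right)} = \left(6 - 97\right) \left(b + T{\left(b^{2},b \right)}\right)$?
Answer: $-5078$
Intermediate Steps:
$a = -18$
$P{\left(b \right)} = - 91 b - 91 b^{2}$ ($P{\left(b \right)} = \left(6 - 97\right) \left(b + b^{2}\right) = - 91 \left(b + b^{2}\right) = - 91 b - 91 b^{2}$)
$P{\left(-2 + 2 \left(-3\right) \right)} - a = 91 \left(-2 + 2 \left(-3\right)\right) \left(-1 - \left(-2 + 2 \left(-3\right)\right)\right) - -18 = 91 \left(-2 - 6\right) \left(-1 - \left(-2 - 6\right)\right) + 18 = 91 \left(-8\right) \left(-1 - -8\right) + 18 = 91 \left(-8\right) \left(-1 + 8\right) + 18 = 91 \left(-8\right) 7 + 18 = -5096 + 18 = -5078$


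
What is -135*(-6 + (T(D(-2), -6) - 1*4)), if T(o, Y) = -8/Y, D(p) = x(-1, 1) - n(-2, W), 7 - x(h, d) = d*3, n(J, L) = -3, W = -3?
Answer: 1170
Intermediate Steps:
x(h, d) = 7 - 3*d (x(h, d) = 7 - d*3 = 7 - 3*d)
D(p) = 7 (D(p) = (7 - 3*1) - 1*(-3) = (7 - 3) + 3 = 4 + 3 = 7)
-135*(-6 + (T(D(-2), -6) - 1*4)) = -135*(-6 + (-8/(-6) - 1*4)) = -135*(-6 + (-8*(-1/6) - 4)) = -135*(-6 + (4/3 - 4)) = -135*(-6 - 8/3) = -135*(-26/3) = 1170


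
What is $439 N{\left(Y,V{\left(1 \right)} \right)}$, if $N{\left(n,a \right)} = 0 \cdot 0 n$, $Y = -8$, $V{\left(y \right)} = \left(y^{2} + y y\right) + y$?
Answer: $0$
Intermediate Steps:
$V{\left(y \right)} = y + 2 y^{2}$ ($V{\left(y \right)} = \left(y^{2} + y^{2}\right) + y = 2 y^{2} + y = y + 2 y^{2}$)
$N{\left(n,a \right)} = 0$ ($N{\left(n,a \right)} = 0 n = 0$)
$439 N{\left(Y,V{\left(1 \right)} \right)} = 439 \cdot 0 = 0$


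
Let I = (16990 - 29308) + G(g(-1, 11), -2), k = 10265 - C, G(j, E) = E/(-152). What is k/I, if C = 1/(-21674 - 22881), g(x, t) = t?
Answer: -1829428304/2195311615 ≈ -0.83333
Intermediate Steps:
C = -1/44555 (C = 1/(-44555) = -1/44555 ≈ -2.2444e-5)
G(j, E) = -E/152 (G(j, E) = E*(-1/152) = -E/152)
k = 457357076/44555 (k = 10265 - 1*(-1/44555) = 10265 + 1/44555 = 457357076/44555 ≈ 10265.)
I = -936167/76 (I = (16990 - 29308) - 1/152*(-2) = -12318 + 1/76 = -936167/76 ≈ -12318.)
k/I = 457357076/(44555*(-936167/76)) = (457357076/44555)*(-76/936167) = -1829428304/2195311615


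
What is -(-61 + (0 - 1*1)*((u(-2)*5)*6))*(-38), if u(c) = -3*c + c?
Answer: -6878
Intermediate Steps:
u(c) = -2*c
-(-61 + (0 - 1*1)*((u(-2)*5)*6))*(-38) = -(-61 + (0 - 1*1)*((-2*(-2)*5)*6))*(-38) = -(-61 + (0 - 1)*((4*5)*6))*(-38) = -(-61 - 20*6)*(-38) = -(-61 - 1*120)*(-38) = -(-61 - 120)*(-38) = -(-181)*(-38) = -1*6878 = -6878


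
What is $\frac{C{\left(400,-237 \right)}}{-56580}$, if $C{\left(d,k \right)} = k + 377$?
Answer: $- \frac{7}{2829} \approx -0.0024744$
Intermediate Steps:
$C{\left(d,k \right)} = 377 + k$
$\frac{C{\left(400,-237 \right)}}{-56580} = \frac{377 - 237}{-56580} = 140 \left(- \frac{1}{56580}\right) = - \frac{7}{2829}$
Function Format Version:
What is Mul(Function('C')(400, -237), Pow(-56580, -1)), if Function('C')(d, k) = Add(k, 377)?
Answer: Rational(-7, 2829) ≈ -0.0024744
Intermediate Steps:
Function('C')(d, k) = Add(377, k)
Mul(Function('C')(400, -237), Pow(-56580, -1)) = Mul(Add(377, -237), Pow(-56580, -1)) = Mul(140, Rational(-1, 56580)) = Rational(-7, 2829)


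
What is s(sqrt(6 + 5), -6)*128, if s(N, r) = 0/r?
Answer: 0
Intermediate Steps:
s(N, r) = 0
s(sqrt(6 + 5), -6)*128 = 0*128 = 0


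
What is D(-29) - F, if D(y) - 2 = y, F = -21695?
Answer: 21668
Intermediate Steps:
D(y) = 2 + y
D(-29) - F = (2 - 29) - 1*(-21695) = -27 + 21695 = 21668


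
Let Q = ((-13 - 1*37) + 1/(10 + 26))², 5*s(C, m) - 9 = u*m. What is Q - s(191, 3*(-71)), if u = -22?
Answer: 2019457/1296 ≈ 1558.2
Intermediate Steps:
s(C, m) = 9/5 - 22*m/5 (s(C, m) = 9/5 + (-22*m)/5 = 9/5 - 22*m/5)
Q = 3236401/1296 (Q = ((-13 - 37) + 1/36)² = (-50 + 1/36)² = (-1799/36)² = 3236401/1296 ≈ 2497.2)
Q - s(191, 3*(-71)) = 3236401/1296 - (9/5 - 66*(-71)/5) = 3236401/1296 - (9/5 - 22/5*(-213)) = 3236401/1296 - (9/5 + 4686/5) = 3236401/1296 - 1*939 = 3236401/1296 - 939 = 2019457/1296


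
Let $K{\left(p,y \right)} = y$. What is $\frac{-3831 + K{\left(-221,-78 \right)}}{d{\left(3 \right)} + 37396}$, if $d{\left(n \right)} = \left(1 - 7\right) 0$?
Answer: $- \frac{3909}{37396} \approx -0.10453$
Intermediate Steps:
$d{\left(n \right)} = 0$ ($d{\left(n \right)} = \left(-6\right) 0 = 0$)
$\frac{-3831 + K{\left(-221,-78 \right)}}{d{\left(3 \right)} + 37396} = \frac{-3831 - 78}{0 + 37396} = - \frac{3909}{37396}$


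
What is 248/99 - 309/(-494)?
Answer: 153103/48906 ≈ 3.1306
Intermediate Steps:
248/99 - 309/(-494) = 248*(1/99) - 309*(-1/494) = 248/99 + 309/494 = 153103/48906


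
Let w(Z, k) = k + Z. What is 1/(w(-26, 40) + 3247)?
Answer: 1/3261 ≈ 0.00030665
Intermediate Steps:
w(Z, k) = Z + k
1/(w(-26, 40) + 3247) = 1/((-26 + 40) + 3247) = 1/(14 + 3247) = 1/3261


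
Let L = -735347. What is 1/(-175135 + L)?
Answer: -1/910482 ≈ -1.0983e-6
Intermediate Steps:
1/(-175135 + L) = 1/(-175135 - 735347) = 1/(-910482) = -1/910482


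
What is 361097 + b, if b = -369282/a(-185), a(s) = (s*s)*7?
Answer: 86509444493/239575 ≈ 3.6110e+5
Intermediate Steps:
a(s) = 7*s² (a(s) = s²*7 = 7*s²)
b = -369282/239575 (b = -369282/(7*(-185)²) = -369282/(7*34225) = -369282/239575 ≈ -1.5414)
361097 + b = 361097 - 369282/239575 = 86509444493/239575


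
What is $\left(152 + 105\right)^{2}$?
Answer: $66049$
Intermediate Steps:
$\left(152 + 105\right)^{2} = 257^{2} = 66049$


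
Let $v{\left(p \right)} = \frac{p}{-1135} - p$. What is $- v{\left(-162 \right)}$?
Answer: $- \frac{184032}{1135} \approx -162.14$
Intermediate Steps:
$v{\left(p \right)} = - \frac{1136 p}{1135}$ ($v{\left(p \right)} = p \left(- \frac{1}{1135}\right) - p = - \frac{p}{1135} - p = - \frac{1136 p}{1135}$)
$- v{\left(-162 \right)} = - \frac{\left(-1136\right) \left(-162\right)}{1135} = \left(-1\right) \frac{184032}{1135} = - \frac{184032}{1135}$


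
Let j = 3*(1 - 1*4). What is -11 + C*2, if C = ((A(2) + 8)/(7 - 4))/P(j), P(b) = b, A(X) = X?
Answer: -317/27 ≈ -11.741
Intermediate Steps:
j = -9 (j = 3*(1 - 4) = 3*(-3) = -9)
C = -10/27 (C = ((2 + 8)/(7 - 4))/(-9) = (10/3)*(-⅑) = -10/27 ≈ -0.37037)
-11 + C*2 = -11 - 10/27*2 = -11 - 20/27 = -317/27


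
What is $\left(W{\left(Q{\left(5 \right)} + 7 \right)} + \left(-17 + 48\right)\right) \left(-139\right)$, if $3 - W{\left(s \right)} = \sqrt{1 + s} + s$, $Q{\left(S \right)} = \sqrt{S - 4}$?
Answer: $-3197$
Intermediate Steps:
$Q{\left(S \right)} = \sqrt{-4 + S}$
$W{\left(s \right)} = 3 - s - \sqrt{1 + s}$ ($W{\left(s \right)} = 3 - \left(\sqrt{1 + s} + s\right) = 3 - \left(s + \sqrt{1 + s}\right) = 3 - s - \sqrt{1 + s}$)
$\left(W{\left(Q{\left(5 \right)} + 7 \right)} + \left(-17 + 48\right)\right) \left(-139\right) = \left(\left(3 - \left(\sqrt{-4 + 5} + 7\right) - \sqrt{1 + \left(\sqrt{-4 + 5} + 7\right)}\right) + \left(-17 + 48\right)\right) \left(-139\right) = \left(\left(3 - \left(\sqrt{1} + 7\right) - \sqrt{1 + \left(\sqrt{1} + 7\right)}\right) + 31\right) \left(-139\right) = \left(\left(3 - \left(1 + 7\right) - \sqrt{1 + \left(1 + 7\right)}\right) + 31\right) \left(-139\right) = \left(\left(3 - 8 - \sqrt{1 + 8}\right) + 31\right) \left(-139\right) = \left(\left(3 - 8 - \sqrt{9}\right) + 31\right) \left(-139\right) = \left(\left(3 - 8 - 3\right) + 31\right) \left(-139\right) = \left(-8 + 31\right) \left(-139\right) = 23 \left(-139\right) = -3197$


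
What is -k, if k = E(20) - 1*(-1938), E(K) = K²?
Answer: -2338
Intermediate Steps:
k = 2338 (k = 20² - 1*(-1938) = 400 + 1938 = 2338)
-k = -1*2338 = -2338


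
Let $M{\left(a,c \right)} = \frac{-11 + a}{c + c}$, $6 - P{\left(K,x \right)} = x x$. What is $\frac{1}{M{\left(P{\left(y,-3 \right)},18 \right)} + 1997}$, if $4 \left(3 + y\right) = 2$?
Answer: $\frac{18}{35939} \approx 0.00050085$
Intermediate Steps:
$y = - \frac{5}{2}$ ($y = -3 + \frac{1}{4} \cdot 2 = -3 + \frac{1}{2} = - \frac{5}{2} \approx -2.5$)
$P{\left(K,x \right)} = 6 - x^{2}$ ($P{\left(K,x \right)} = 6 - x x = 6 - x^{2}$)
$M{\left(a,c \right)} = \frac{-11 + a}{2 c}$
$\frac{1}{M{\left(P{\left(y,-3 \right)},18 \right)} + 1997} = \frac{1}{\frac{-11 + \left(6 - \left(-3\right)^{2}\right)}{2 \cdot 18} + 1997} = \frac{1}{\frac{1}{2} \cdot \frac{1}{18} \left(-11 + \left(6 - 9\right)\right) + 1997} = \frac{1}{\frac{1}{2} \cdot \frac{1}{18} \left(-11 - 3\right) + 1997} = \frac{1}{\frac{1}{2} \cdot \frac{1}{18} \left(-14\right) + 1997} = \frac{1}{- \frac{7}{18} + 1997} = \frac{1}{\frac{35939}{18}} = \frac{18}{35939}$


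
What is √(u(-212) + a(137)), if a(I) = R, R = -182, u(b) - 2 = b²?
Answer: 38*√31 ≈ 211.57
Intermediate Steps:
u(b) = 2 + b²
a(I) = -182
√(u(-212) + a(137)) = √((2 + (-212)²) - 182) = √((2 + 44944) - 182) = √(44946 - 182) = √44764 = 38*√31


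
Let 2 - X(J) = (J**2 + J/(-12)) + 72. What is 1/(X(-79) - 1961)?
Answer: -12/99343 ≈ -0.00012079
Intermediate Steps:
X(J) = -70 - J**2 + J/12 (X(J) = 2 - ((J**2 + J/(-12)) + 72) = 2 - ((J**2 - J/12) + 72) = 2 - (72 + J**2 - J/12) = 2 + (-72 - J**2 + J/12) = -70 - J**2 + J/12)
1/(X(-79) - 1961) = 1/((-70 - 1*(-79)**2 + (1/12)*(-79)) - 1961) = 1/((-70 - 1*6241 - 79/12) - 1961) = 1/((-70 - 6241 - 79/12) - 1961) = 1/(-75811/12 - 1961) = 1/(-99343/12) = -12/99343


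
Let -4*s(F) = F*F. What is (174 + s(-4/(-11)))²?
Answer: 443102500/14641 ≈ 30265.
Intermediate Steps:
s(F) = -F²/4 (s(F) = -F*F/4 = -F²/4)
(174 + s(-4/(-11)))² = (174 - (-4/(-11))²/4)² = (174 - (-4*(-1/11))²/4)² = (174 - (4/11)²/4)² = (174 - ¼*16/121)² = (174 - 4/121)² = (21050/121)² = 443102500/14641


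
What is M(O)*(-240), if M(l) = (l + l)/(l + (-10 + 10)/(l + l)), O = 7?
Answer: -480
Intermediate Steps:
M(l) = 2 (M(l) = (2*l)/(l + 0/((2*l))) = (2*l)/(l + 0*(1/(2*l))) = (2*l)/(l + 0) = (2*l)/l = 2)
M(O)*(-240) = 2*(-240) = -480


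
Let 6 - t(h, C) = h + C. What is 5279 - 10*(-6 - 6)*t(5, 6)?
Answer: 4679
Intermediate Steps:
t(h, C) = 6 - C - h (t(h, C) = 6 - (h + C) = 6 - (C + h) = 6 + (-C - h) = 6 - C - h)
5279 - 10*(-6 - 6)*t(5, 6) = 5279 - 10*(-6 - 6)*(6 - 1*6 - 1*5) = 5279 - 10*(-12)*(6 - 6 - 5) = 5279 - (-120)*(-5) = 5279 - 1*600 = 5279 - 600 = 4679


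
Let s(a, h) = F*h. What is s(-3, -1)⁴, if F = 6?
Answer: 1296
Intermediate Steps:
s(a, h) = 6*h
s(-3, -1)⁴ = (6*(-1))⁴ = (-6)⁴ = 1296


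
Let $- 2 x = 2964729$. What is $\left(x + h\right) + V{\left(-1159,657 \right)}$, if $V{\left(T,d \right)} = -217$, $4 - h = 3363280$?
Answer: $- \frac{9691715}{2} \approx -4.8459 \cdot 10^{6}$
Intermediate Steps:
$h = -3363276$ ($h = 4 - 3363280 = -3363276$)
$x = - \frac{2964729}{2}$ ($x = \left(- \frac{1}{2}\right) 2964729 = - \frac{2964729}{2} \approx -1.4824 \cdot 10^{6}$)
$\left(x + h\right) + V{\left(-1159,657 \right)} = \left(- \frac{2964729}{2} - 3363276\right) - 217 = - \frac{9691281}{2} - 217 = - \frac{9691715}{2}$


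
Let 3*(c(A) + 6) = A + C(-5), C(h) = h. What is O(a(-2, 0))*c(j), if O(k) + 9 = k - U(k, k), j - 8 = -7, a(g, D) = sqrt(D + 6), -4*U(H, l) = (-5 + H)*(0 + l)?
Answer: 55 + 11*sqrt(6)/6 ≈ 59.491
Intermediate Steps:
U(H, l) = -l*(-5 + H)/4 (U(H, l) = -(-5 + H)*(0 + l)/4 = -(-5 + H)*l/4 = -l*(-5 + H)/4)
a(g, D) = sqrt(6 + D)
j = 1 (j = 8 - 7 = 1)
O(k) = -9 + k - k*(5 - k)/4 (O(k) = -9 + (k - k*(5 - k)/4) = -9 + k - k*(5 - k)/4)
c(A) = -23/3 + A/3 (c(A) = -6 + (A - 5)/3 = -6 + (-5 + A)/3 = -6 + (-5/3 + A/3) = -23/3 + A/3)
O(a(-2, 0))*c(j) = (-9 - sqrt(6 + 0)/4 + (sqrt(6 + 0))**2/4)*(-23/3 + (1/3)*1) = (-9 - sqrt(6)/4 + (sqrt(6))**2/4)*(-23/3 + 1/3) = (-9 - sqrt(6)/4 + (1/4)*6)*(-22/3) = (-9 - sqrt(6)/4 + 3/2)*(-22/3) = (-15/2 - sqrt(6)/4)*(-22/3) = 55 + 11*sqrt(6)/6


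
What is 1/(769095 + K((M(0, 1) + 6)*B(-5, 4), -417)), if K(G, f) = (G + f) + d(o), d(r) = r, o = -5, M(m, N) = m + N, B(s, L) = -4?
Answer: 1/768645 ≈ 1.3010e-6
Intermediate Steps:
M(m, N) = N + m
K(G, f) = -5 + G + f (K(G, f) = (G + f) - 5 = -5 + G + f)
1/(769095 + K((M(0, 1) + 6)*B(-5, 4), -417)) = 1/(769095 + (-5 + ((1 + 0) + 6)*(-4) - 417)) = 1/(769095 + (-5 + (1 + 6)*(-4) - 417)) = 1/(769095 + (-5 + 7*(-4) - 417)) = 1/(769095 + (-5 - 28 - 417)) = 1/(769095 - 450) = 1/768645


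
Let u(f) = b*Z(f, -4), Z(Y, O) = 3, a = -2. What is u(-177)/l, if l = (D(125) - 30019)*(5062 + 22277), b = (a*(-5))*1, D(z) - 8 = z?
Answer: -5/136175559 ≈ -3.6717e-8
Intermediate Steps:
D(z) = 8 + z
b = 10 (b = -2*(-5)*1 = 10*1 = 10)
l = -817053354 (l = ((8 + 125) - 30019)*(5062 + 22277) = (133 - 30019)*27339 = -29886*27339 = -817053354)
u(f) = 30 (u(f) = 10*3 = 30)
u(-177)/l = 30/(-817053354) = 30*(-1/817053354) = -5/136175559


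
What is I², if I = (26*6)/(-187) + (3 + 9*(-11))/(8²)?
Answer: 762129/139876 ≈ 5.4486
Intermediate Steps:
I = -873/374 (I = 156*(-1/187) + (3 - 99)/64 = -156/187 - 96*1/64 = -156/187 - 3/2 = -873/374 ≈ -2.3342)
I² = (-873/374)² = 762129/139876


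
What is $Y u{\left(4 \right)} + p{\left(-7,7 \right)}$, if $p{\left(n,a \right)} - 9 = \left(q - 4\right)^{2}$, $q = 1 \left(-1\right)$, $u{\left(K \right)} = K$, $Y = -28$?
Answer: $-78$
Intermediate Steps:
$q = -1$
$p{\left(n,a \right)} = 34$ ($p{\left(n,a \right)} = 9 + \left(-1 - 4\right)^{2} = 9 + \left(-5\right)^{2} = 9 + 25 = 34$)
$Y u{\left(4 \right)} + p{\left(-7,7 \right)} = \left(-28\right) 4 + 34 = -112 + 34 = -78$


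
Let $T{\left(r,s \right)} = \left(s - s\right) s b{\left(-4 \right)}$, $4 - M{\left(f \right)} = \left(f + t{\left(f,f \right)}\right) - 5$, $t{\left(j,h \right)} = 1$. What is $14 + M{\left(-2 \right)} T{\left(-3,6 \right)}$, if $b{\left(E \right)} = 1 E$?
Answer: $14$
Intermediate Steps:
$b{\left(E \right)} = E$
$M{\left(f \right)} = 8 - f$ ($M{\left(f \right)} = 4 - \left(\left(f + 1\right) - 5\right) = 4 - \left(\left(1 + f\right) - 5\right) = 4 - \left(-4 + f\right) = 8 - f$)
$T{\left(r,s \right)} = 0$ ($T{\left(r,s \right)} = \left(s - s\right) s \left(-4\right) = 0 s \left(-4\right) = 0 \left(-4\right) = 0$)
$14 + M{\left(-2 \right)} T{\left(-3,6 \right)} = 14 + \left(8 - -2\right) 0 = 14 + \left(8 + 2\right) 0 = 14 + 10 \cdot 0 = 14 + 0 = 14$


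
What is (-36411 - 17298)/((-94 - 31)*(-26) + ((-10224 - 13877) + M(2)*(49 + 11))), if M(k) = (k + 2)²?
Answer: 53709/19891 ≈ 2.7002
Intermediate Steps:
M(k) = (2 + k)²
(-36411 - 17298)/((-94 - 31)*(-26) + ((-10224 - 13877) + M(2)*(49 + 11))) = (-36411 - 17298)/((-94 - 31)*(-26) + ((-10224 - 13877) + (2 + 2)²*(49 + 11))) = -53709/(-125*(-26) + (-24101 + 4²*60)) = -53709/(3250 + (-24101 + 16*60)) = -53709/(3250 + (-24101 + 960)) = -53709/(3250 - 23141) = -53709/(-19891) = -53709*(-1/19891) = 53709/19891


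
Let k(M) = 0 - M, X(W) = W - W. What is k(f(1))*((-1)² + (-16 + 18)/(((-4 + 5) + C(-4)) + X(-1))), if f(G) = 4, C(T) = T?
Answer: -4/3 ≈ -1.3333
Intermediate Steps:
X(W) = 0
k(M) = -M
k(f(1))*((-1)² + (-16 + 18)/(((-4 + 5) + C(-4)) + X(-1))) = (-1*4)*((-1)² + (-16 + 18)/(((-4 + 5) - 4) + 0)) = -4*(1 + 2/((1 - 4) + 0)) = -4*(1 + 2/(-3 + 0)) = -4*(1 + 2/(-3)) = -4*(1 + 2*(-⅓)) = -4*(1 - ⅔) = -4*⅓ = -4/3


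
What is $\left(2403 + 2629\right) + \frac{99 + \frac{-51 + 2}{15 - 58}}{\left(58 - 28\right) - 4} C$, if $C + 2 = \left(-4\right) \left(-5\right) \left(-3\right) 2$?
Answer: $\frac{2550222}{559} \approx 4562.1$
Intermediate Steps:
$C = -122$ ($C = -2 + \left(-4\right) \left(-5\right) \left(-3\right) 2 = -2 + 20 \left(-3\right) 2 = -2 - 120 = -122$)
$\left(2403 + 2629\right) + \frac{99 + \frac{-51 + 2}{15 - 58}}{\left(58 - 28\right) - 4} C = \left(2403 + 2629\right) + \frac{99 + \frac{-51 + 2}{15 - 58}}{\left(58 - 28\right) - 4} \left(-122\right) = 5032 + \frac{99 - \frac{49}{-43}}{\left(58 - 28\right) - 4} \left(-122\right) = 5032 + \frac{99 - - \frac{49}{43}}{30 - 4} \left(-122\right) = 5032 + \frac{99 + \frac{49}{43}}{26} \left(-122\right) = 5032 + \frac{4306}{43} \cdot \frac{1}{26} \left(-122\right) = 5032 + \frac{2153}{559} \left(-122\right) = 5032 - \frac{262666}{559} = \frac{2550222}{559}$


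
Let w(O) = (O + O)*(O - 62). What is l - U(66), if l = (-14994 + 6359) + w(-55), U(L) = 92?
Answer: 4143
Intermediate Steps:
w(O) = 2*O*(-62 + O) (w(O) = (2*O)*(-62 + O) = 2*O*(-62 + O))
l = 4235 (l = (-14994 + 6359) + 2*(-55)*(-62 - 55) = -8635 + 2*(-55)*(-117) = -8635 + 12870 = 4235)
l - U(66) = 4235 - 1*92 = 4235 - 92 = 4143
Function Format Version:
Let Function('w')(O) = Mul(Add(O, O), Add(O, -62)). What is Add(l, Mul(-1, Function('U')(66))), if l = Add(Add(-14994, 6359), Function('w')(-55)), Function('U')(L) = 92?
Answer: 4143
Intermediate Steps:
Function('w')(O) = Mul(2, O, Add(-62, O)) (Function('w')(O) = Mul(Mul(2, O), Add(-62, O)) = Mul(2, O, Add(-62, O)))
l = 4235 (l = Add(Add(-14994, 6359), Mul(2, -55, Add(-62, -55))) = Add(-8635, Mul(2, -55, -117)) = Add(-8635, 12870) = 4235)
Add(l, Mul(-1, Function('U')(66))) = Add(4235, Mul(-1, 92)) = Add(4235, -92) = 4143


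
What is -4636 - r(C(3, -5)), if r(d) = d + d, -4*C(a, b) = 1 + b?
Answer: -4638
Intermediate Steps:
C(a, b) = -¼ - b/4 (C(a, b) = -(1 + b)/4 = -¼ - b/4)
r(d) = 2*d
-4636 - r(C(3, -5)) = -4636 - 2*(-¼ - ¼*(-5)) = -4636 - 2*(-¼ + 5/4) = -4636 - 2 = -4638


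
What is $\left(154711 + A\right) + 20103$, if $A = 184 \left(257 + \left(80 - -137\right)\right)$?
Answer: $262030$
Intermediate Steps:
$A = 87216$ ($A = 184 \left(257 + \left(80 + 137\right)\right) = 184 \left(257 + 217\right) = 184 \cdot 474 = 87216$)
$\left(154711 + A\right) + 20103 = \left(154711 + 87216\right) + 20103 = 241927 + 20103 = 262030$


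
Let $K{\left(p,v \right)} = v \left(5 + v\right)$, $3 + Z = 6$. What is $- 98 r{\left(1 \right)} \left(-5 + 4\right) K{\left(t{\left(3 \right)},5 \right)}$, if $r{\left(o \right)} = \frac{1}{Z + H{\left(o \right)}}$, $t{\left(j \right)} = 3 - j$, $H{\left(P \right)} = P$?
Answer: $1225$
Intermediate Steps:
$Z = 3$ ($Z = -3 + 6 = 3$)
$r{\left(o \right)} = \frac{1}{3 + o}$
$- 98 r{\left(1 \right)} \left(-5 + 4\right) K{\left(t{\left(3 \right)},5 \right)} = - 98 \frac{-5 + 4}{3 + 1} \cdot 5 \left(5 + 5\right) = - 98 \cdot \frac{1}{4} \left(-1\right) 5 \cdot 10 = - 98 \cdot \frac{1}{4} \left(-1\right) 50 = \left(-98\right) \left(- \frac{1}{4}\right) 50 = \frac{49}{2} \cdot 50 = 1225$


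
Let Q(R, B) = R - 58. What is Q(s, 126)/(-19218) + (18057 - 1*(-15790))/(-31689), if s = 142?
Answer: -108855587/101499867 ≈ -1.0725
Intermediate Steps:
Q(R, B) = -58 + R
Q(s, 126)/(-19218) + (18057 - 1*(-15790))/(-31689) = (-58 + 142)/(-19218) + (18057 - 1*(-15790))/(-31689) = 84*(-1/19218) + (18057 + 15790)*(-1/31689) = -14/3203 + 33847*(-1/31689) = -14/3203 - 33847/31689 = -108855587/101499867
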